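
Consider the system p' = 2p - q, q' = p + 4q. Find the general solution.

p(t) = -C_1e^(3t) - C_2te^(3t), q(t) = C_1e^(3t) + C_2te^(3t) + C_2e^(3t)

Coefficient matrix A = [[2, -1], [1, 4]].
Characteristic polynomial det(A - λI) = λ^2 - 6λ + 9 = 0.
Single eigenvalue λ = 3 with algebraic multiplicity 2.
Eigenvector v = (-1,1); generalized eigenvector w with (A-λI)w=v is (0,1).
General solution: e^(3t)[C_1·v + C_2·(t·v + w)].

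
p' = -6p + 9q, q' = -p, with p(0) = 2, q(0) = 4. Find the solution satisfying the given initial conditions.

p(t) = 30te^(-3t) + 2e^(-3t), q(t) = 10te^(-3t) + 4e^(-3t)

Coefficient matrix A = [[-6, 9], [-1, 0]].
Characteristic polynomial det(A - λI) = λ^2 + 6λ + 9 = 0.
Single eigenvalue λ = -3 with algebraic multiplicity 2.
Eigenvector v = (-3,-1); generalized eigenvector w with (A-λI)w=v is (1,0).
General solution: e^(-3t)[C_1·v + C_2·(t·v + w)].
Applying p(0)=2, q(0)=4 gives C_1=-4, C_2=-10.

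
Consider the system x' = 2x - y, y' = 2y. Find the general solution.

x(t) = C_1e^(2t) + C_2te^(2t) - 2C_2e^(2t), y(t) = -C_2e^(2t)

Coefficient matrix A = [[2, -1], [0, 2]].
Characteristic polynomial det(A - λI) = λ^2 - 4λ + 4 = 0.
Single eigenvalue λ = 2 with algebraic multiplicity 2.
Eigenvector v = (1,0); generalized eigenvector w with (A-λI)w=v is (-2,-1).
General solution: e^(2t)[C_1·v + C_2·(t·v + w)].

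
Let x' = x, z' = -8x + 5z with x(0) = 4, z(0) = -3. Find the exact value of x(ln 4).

A = [[1,0],[-8,5]]; eigenvalues λ = 1, 5.
Eigenvectors: (-1,-2) for λ=1, (0,1) for λ=5.
From the initial condition, c_1 = -4, c_2 = -11.
x(ln 4) = (-4)(4^1)(-1) + (-11)(4^5)(0) = 16.

16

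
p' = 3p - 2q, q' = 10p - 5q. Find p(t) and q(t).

Coefficient matrix A = [[3, -2], [10, -5]].
Characteristic polynomial det(A - λI) = λ^2 + 2λ + 5 = 0.
Eigenvalues λ = -1 ± 2i (complex conjugate pair).
For λ=-1+2i: an eigenvector is (1,2) - i(0,1) = (1, 2 - i).
A real fundamental pair from Re and Im of e^((-1+2i)t)v: X_1 = e^(-t)(cos(2t)·(1,2) + sin(2t)·(0,1)), X_2 = e^(-t)(sin(2t)·(1,2) - cos(2t)·(0,1)).
General solution: K_1X_1 + K_2X_2.

p(t) = K_1e^(-t)cos(2t) + K_2e^(-t)sin(2t), q(t) = K_1e^(-t)sin(2t) + 2K_1e^(-t)cos(2t) + 2K_2e^(-t)sin(2t) - K_2e^(-t)cos(2t)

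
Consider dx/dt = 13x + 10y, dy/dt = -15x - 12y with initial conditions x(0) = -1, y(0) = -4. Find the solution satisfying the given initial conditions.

x(t) = -11e^(3t) + 10e^(-2t), y(t) = 11e^(3t) - 15e^(-2t)

Coefficient matrix A = [[13, 10], [-15, -12]].
Characteristic polynomial det(A - λI) = λ^2 - λ - 6 = 0.
Eigenvalues λ = -2, 3.
For λ=-2: (A-λI) row 1 is [15, 10], so an eigenvector is (2, -3).
For λ=3: (A-λI) row 1 is [10, 10], so an eigenvector is (1, -1).
General solution: C_1e^(-2t)(2,-3) + C_2e^(3t)(1,-1).
Applying x(0)=-1, y(0)=-4 gives C_1=5, C_2=-11.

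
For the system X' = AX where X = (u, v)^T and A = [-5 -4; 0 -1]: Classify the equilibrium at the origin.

stable node

A = [[-5,-4],[0,-1]]; det(A-λI) = λ^2 + 6λ + 5.
λ = -5, -1: both negative.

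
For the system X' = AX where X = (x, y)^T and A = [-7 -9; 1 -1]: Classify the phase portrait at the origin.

A = [[-7,-9],[1,-1]]; det(A-λI) = λ^2 + 8λ + 16.
repeated λ = -4 with a single eigenvector.

stable improper node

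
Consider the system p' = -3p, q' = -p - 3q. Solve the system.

Coefficient matrix A = [[-3, 0], [-1, -3]].
Characteristic polynomial det(A - λI) = λ^2 + 6λ + 9 = 0.
Single eigenvalue λ = -3 with algebraic multiplicity 2.
Eigenvector v = (0,1); generalized eigenvector w with (A-λI)w=v is (-1,-3).
General solution: e^(-3t)[K_1·v + K_2·(t·v + w)].

p(t) = -K_2e^(-3t), q(t) = K_1e^(-3t) + K_2te^(-3t) - 3K_2e^(-3t)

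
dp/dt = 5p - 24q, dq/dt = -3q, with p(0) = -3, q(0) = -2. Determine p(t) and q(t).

Coefficient matrix A = [[5, -24], [0, -3]].
Characteristic polynomial det(A - λI) = λ^2 - 2λ - 15 = 0.
Eigenvalues λ = 5, -3.
For λ=5: (A-λI) row 1 is [0, -24], so an eigenvector is (-1, 0).
For λ=-3: (A-λI) row 1 is [8, -24], so an eigenvector is (3, 1).
General solution: c_1e^(5t)(-1,0) + c_2e^(-3t)(3,1).
Applying p(0)=-3, q(0)=-2 gives c_1=-3, c_2=-2.

p(t) = 3e^(5t) - 6e^(-3t), q(t) = -2e^(-3t)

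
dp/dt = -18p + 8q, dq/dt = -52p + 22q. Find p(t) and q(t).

p(t) = c_1e^(2t)sin(4t) - c_1e^(2t)cos(4t) - c_2e^(2t)sin(4t) - c_2e^(2t)cos(4t), q(t) = 3c_1e^(2t)sin(4t) - 2c_1e^(2t)cos(4t) - 2c_2e^(2t)sin(4t) - 3c_2e^(2t)cos(4t)

Coefficient matrix A = [[-18, 8], [-52, 22]].
Characteristic polynomial det(A - λI) = λ^2 - 4λ + 20 = 0.
Eigenvalues λ = 2 ± 4i (complex conjugate pair).
For λ=2+4i: an eigenvector is (-1,-2) - i(1,3) = (-1 - i, -2 - 3i).
A real fundamental pair from Re and Im of e^((2+4i)t)v: X_1 = e^(2t)(cos(4t)·(-1,-2) + sin(4t)·(1,3)), X_2 = e^(2t)(sin(4t)·(-1,-2) - cos(4t)·(1,3)).
General solution: c_1X_1 + c_2X_2.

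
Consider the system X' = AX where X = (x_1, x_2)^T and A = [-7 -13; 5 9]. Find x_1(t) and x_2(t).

Coefficient matrix A = [[-7, -13], [5, 9]].
Characteristic polynomial det(A - λI) = λ^2 - 2λ + 2 = 0.
Eigenvalues λ = 1 ± i (complex conjugate pair).
For λ=1+i: an eigenvector is (3,-2) - i(2,-1) = (3 - 2i, -2 + i).
A real fundamental pair from Re and Im of e^((1+i)t)v: X_1 = e^(t)(cos(t)·(3,-2) + sin(t)·(2,-1)), X_2 = e^(t)(sin(t)·(3,-2) - cos(t)·(2,-1)).
General solution: c_1X_1 + c_2X_2.

x_1(t) = 2c_1e^(t)sin(t) + 3c_1e^(t)cos(t) + 3c_2e^(t)sin(t) - 2c_2e^(t)cos(t), x_2(t) = -c_1e^(t)sin(t) - 2c_1e^(t)cos(t) - 2c_2e^(t)sin(t) + c_2e^(t)cos(t)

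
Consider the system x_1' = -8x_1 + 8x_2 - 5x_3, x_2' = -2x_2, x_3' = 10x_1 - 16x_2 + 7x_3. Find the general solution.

Coefficient matrix A = [[-8, 8, -5], [0, -2, 0], [10, -16, 7]].
det(A - λI) = 0 gives eigenvalues λ = -3, -2, 2.
For λ=-3: eigenvector (1,0,-1).
For λ=-2: eigenvector (-2,1,4).
For λ=2: eigenvector (-1,0,2).
General solution: K_1e^(-3t)(1,0,-1) + K_2e^(-2t)(-2,1,4) + K_3e^(2t)(-1,0,2).

x_1(t) = K_1e^(-3t) - 2K_2e^(-2t) - K_3e^(2t), x_2(t) = K_2e^(-2t), x_3(t) = -K_1e^(-3t) + 4K_2e^(-2t) + 2K_3e^(2t)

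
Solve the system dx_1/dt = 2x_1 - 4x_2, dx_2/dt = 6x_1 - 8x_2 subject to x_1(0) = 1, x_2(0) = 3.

Coefficient matrix A = [[2, -4], [6, -8]].
Characteristic polynomial det(A - λI) = λ^2 + 6λ + 8 = 0.
Eigenvalues λ = -2, -4.
For λ=-2: (A-λI) row 1 is [4, -4], so an eigenvector is (1, 1).
For λ=-4: (A-λI) row 1 is [6, -4], so an eigenvector is (2, 3).
General solution: K_1e^(-2t)(1,1) + K_2e^(-4t)(2,3).
Applying x_1(0)=1, x_2(0)=3 gives K_1=-3, K_2=2.

x_1(t) = -3e^(-2t) + 4e^(-4t), x_2(t) = -3e^(-2t) + 6e^(-4t)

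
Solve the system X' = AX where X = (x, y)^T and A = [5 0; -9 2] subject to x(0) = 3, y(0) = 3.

Coefficient matrix A = [[5, 0], [-9, 2]].
Characteristic polynomial det(A - λI) = λ^2 - 7λ + 10 = 0.
Eigenvalues λ = 2, 5.
For λ=2: (A-λI) row 1 is [3, 0], so an eigenvector is (0, 1).
For λ=5: (A-λI) row 2 is [-9, -3], so an eigenvector is (-1, 3).
General solution: c_1e^(2t)(0,1) + c_2e^(5t)(-1,3).
Applying x(0)=3, y(0)=3 gives c_1=12, c_2=-3.

x(t) = 3e^(5t), y(t) = -9e^(5t) + 12e^(2t)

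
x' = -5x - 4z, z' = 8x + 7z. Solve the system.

x(t) = c_1e^(-t) + c_2e^(3t), z(t) = -c_1e^(-t) - 2c_2e^(3t)

Coefficient matrix A = [[-5, -4], [8, 7]].
Characteristic polynomial det(A - λI) = λ^2 - 2λ - 3 = 0.
Eigenvalues λ = -1, 3.
For λ=-1: (A-λI) row 1 is [-4, -4], so an eigenvector is (1, -1).
For λ=3: (A-λI) row 1 is [-8, -4], so an eigenvector is (1, -2).
General solution: c_1e^(-t)(1,-1) + c_2e^(3t)(1,-2).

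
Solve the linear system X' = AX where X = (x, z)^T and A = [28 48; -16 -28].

x(t) = 3c_1e^(-4t) + 2c_2e^(4t), z(t) = -2c_1e^(-4t) - c_2e^(4t)

Coefficient matrix A = [[28, 48], [-16, -28]].
Characteristic polynomial det(A - λI) = λ^2 - 16 = 0.
Eigenvalues λ = -4, 4.
For λ=-4: (A-λI) row 1 is [32, 48], so an eigenvector is (3, -2).
For λ=4: (A-λI) row 1 is [24, 48], so an eigenvector is (2, -1).
General solution: c_1e^(-4t)(3,-2) + c_2e^(4t)(2,-1).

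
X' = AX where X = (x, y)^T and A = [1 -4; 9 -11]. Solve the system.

Coefficient matrix A = [[1, -4], [9, -11]].
Characteristic polynomial det(A - λI) = λ^2 + 10λ + 25 = 0.
Single eigenvalue λ = -5 with algebraic multiplicity 2.
Eigenvector v = (2,3); generalized eigenvector w with (A-λI)w=v is (1,1).
General solution: e^(-5t)[c_1·v + c_2·(t·v + w)].

x(t) = 2c_1e^(-5t) + 2c_2te^(-5t) + c_2e^(-5t), y(t) = 3c_1e^(-5t) + 3c_2te^(-5t) + c_2e^(-5t)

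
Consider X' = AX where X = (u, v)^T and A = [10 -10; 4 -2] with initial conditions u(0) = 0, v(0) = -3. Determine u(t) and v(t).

u(t) = 15e^(4t)sin(2t), v(t) = 9e^(4t)sin(2t) - 3e^(4t)cos(2t)

Coefficient matrix A = [[10, -10], [4, -2]].
Characteristic polynomial det(A - λI) = λ^2 - 8λ + 20 = 0.
Eigenvalues λ = 4 ± 2i (complex conjugate pair).
For λ=4+2i: an eigenvector is (2,1) - i(1,1) = (2 - i, 1 - i).
A real fundamental pair from Re and Im of e^((4+2i)t)v: X_1 = e^(4t)(cos(2t)·(2,1) + sin(2t)·(1,1)), X_2 = e^(4t)(sin(2t)·(2,1) - cos(2t)·(1,1)).
General solution: K_1X_1 + K_2X_2.
Applying u(0)=0, v(0)=-3 gives K_1=3, K_2=6.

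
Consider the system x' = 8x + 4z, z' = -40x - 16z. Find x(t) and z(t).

Coefficient matrix A = [[8, 4], [-40, -16]].
Characteristic polynomial det(A - λI) = λ^2 + 8λ + 32 = 0.
Eigenvalues λ = -4 ± 4i (complex conjugate pair).
For λ=-4+4i: an eigenvector is (-1,3) - i(0,1) = (-1, 3 - i).
A real fundamental pair from Re and Im of e^((-4+4i)t)v: X_1 = e^(-4t)(cos(4t)·(-1,3) + sin(4t)·(0,1)), X_2 = e^(-4t)(sin(4t)·(-1,3) - cos(4t)·(0,1)).
General solution: K_1X_1 + K_2X_2.

x(t) = -K_1e^(-4t)cos(4t) - K_2e^(-4t)sin(4t), z(t) = K_1e^(-4t)sin(4t) + 3K_1e^(-4t)cos(4t) + 3K_2e^(-4t)sin(4t) - K_2e^(-4t)cos(4t)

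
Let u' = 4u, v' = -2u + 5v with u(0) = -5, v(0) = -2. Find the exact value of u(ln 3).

-405

A = [[4,0],[-2,5]]; eigenvalues λ = 4, 5.
Eigenvectors: (-1,-2) for λ=4, (0,-1) for λ=5.
From the initial condition, c_1 = 5, c_2 = -8.
u(ln 3) = (5)(3^4)(-1) + (-8)(3^5)(0) = -405.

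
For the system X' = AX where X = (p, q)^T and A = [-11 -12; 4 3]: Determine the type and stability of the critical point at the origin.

stable node

A = [[-11,-12],[4,3]]; det(A-λI) = λ^2 + 8λ + 15.
λ = -5, -3: both negative.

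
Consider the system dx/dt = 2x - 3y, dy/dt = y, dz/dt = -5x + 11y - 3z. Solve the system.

x(t) = C_1e^(2t) + 3C_2e^(t), y(t) = C_2e^(t), z(t) = -C_1e^(2t) - C_2e^(t) + C_3e^(-3t)

Coefficient matrix A = [[2, -3, 0], [0, 1, 0], [-5, 11, -3]].
det(A - λI) = 0 gives eigenvalues λ = 2, 1, -3.
For λ=2: eigenvector (1,0,-1).
For λ=1: eigenvector (3,1,-1).
For λ=-3: eigenvector (0,0,1).
General solution: C_1e^(2t)(1,0,-1) + C_2e^(t)(3,1,-1) + C_3e^(-3t)(0,0,1).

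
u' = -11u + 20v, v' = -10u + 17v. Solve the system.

u(t) = C_1e^(3t)sin(2t) - 3C_1e^(3t)cos(2t) - 3C_2e^(3t)sin(2t) - C_2e^(3t)cos(2t), v(t) = C_1e^(3t)sin(2t) - 2C_1e^(3t)cos(2t) - 2C_2e^(3t)sin(2t) - C_2e^(3t)cos(2t)

Coefficient matrix A = [[-11, 20], [-10, 17]].
Characteristic polynomial det(A - λI) = λ^2 - 6λ + 13 = 0.
Eigenvalues λ = 3 ± 2i (complex conjugate pair).
For λ=3+2i: an eigenvector is (-3,-2) - i(1,1) = (-3 - i, -2 - i).
A real fundamental pair from Re and Im of e^((3+2i)t)v: X_1 = e^(3t)(cos(2t)·(-3,-2) + sin(2t)·(1,1)), X_2 = e^(3t)(sin(2t)·(-3,-2) - cos(2t)·(1,1)).
General solution: C_1X_1 + C_2X_2.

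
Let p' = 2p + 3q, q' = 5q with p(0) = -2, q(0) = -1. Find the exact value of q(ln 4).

-1024

A = [[2,3],[0,5]]; eigenvalues λ = 5, 2.
Eigenvectors: (-1,-1) for λ=5, (1,0) for λ=2.
From the initial condition, c_1 = 1, c_2 = -1.
q(ln 4) = (1)(4^5)(-1) + (-1)(4^2)(0) = -1024.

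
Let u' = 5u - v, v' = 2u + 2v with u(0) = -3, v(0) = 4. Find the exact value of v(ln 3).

-432

A = [[5,-1],[2,2]]; eigenvalues λ = 4, 3.
Eigenvectors: (-1,-1) for λ=4, (-1,-2) for λ=3.
From the initial condition, c_1 = 10, c_2 = -7.
v(ln 3) = (10)(3^4)(-1) + (-7)(3^3)(-2) = -432.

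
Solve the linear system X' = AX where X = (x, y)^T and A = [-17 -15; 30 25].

x(t) = -2K_1e^(4t)sin(3t) + K_1e^(4t)cos(3t) + K_2e^(4t)sin(3t) + 2K_2e^(4t)cos(3t), y(t) = 3K_1e^(4t)sin(3t) - K_1e^(4t)cos(3t) - K_2e^(4t)sin(3t) - 3K_2e^(4t)cos(3t)

Coefficient matrix A = [[-17, -15], [30, 25]].
Characteristic polynomial det(A - λI) = λ^2 - 8λ + 25 = 0.
Eigenvalues λ = 4 ± 3i (complex conjugate pair).
For λ=4+3i: an eigenvector is (1,-1) - i(-2,3) = (1 + 2i, -1 - 3i).
A real fundamental pair from Re and Im of e^((4+3i)t)v: X_1 = e^(4t)(cos(3t)·(1,-1) + sin(3t)·(-2,3)), X_2 = e^(4t)(sin(3t)·(1,-1) - cos(3t)·(-2,3)).
General solution: K_1X_1 + K_2X_2.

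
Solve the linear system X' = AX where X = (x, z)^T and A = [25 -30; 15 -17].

Coefficient matrix A = [[25, -30], [15, -17]].
Characteristic polynomial det(A - λI) = λ^2 - 8λ + 25 = 0.
Eigenvalues λ = 4 ± 3i (complex conjugate pair).
For λ=4+3i: an eigenvector is (-1,-1) - i(3,2) = (-1 - 3i, -1 - 2i).
A real fundamental pair from Re and Im of e^((4+3i)t)v: X_1 = e^(4t)(cos(3t)·(-1,-1) + sin(3t)·(3,2)), X_2 = e^(4t)(sin(3t)·(-1,-1) - cos(3t)·(3,2)).
General solution: c_1X_1 + c_2X_2.

x(t) = 3c_1e^(4t)sin(3t) - c_1e^(4t)cos(3t) - c_2e^(4t)sin(3t) - 3c_2e^(4t)cos(3t), z(t) = 2c_1e^(4t)sin(3t) - c_1e^(4t)cos(3t) - c_2e^(4t)sin(3t) - 2c_2e^(4t)cos(3t)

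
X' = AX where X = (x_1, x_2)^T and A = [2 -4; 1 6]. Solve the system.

Coefficient matrix A = [[2, -4], [1, 6]].
Characteristic polynomial det(A - λI) = λ^2 - 8λ + 16 = 0.
Single eigenvalue λ = 4 with algebraic multiplicity 2.
Eigenvector v = (2,-1); generalized eigenvector w with (A-λI)w=v is (-3,1).
General solution: e^(4t)[C_1·v + C_2·(t·v + w)].

x_1(t) = 2C_1e^(4t) + 2C_2te^(4t) - 3C_2e^(4t), x_2(t) = -C_1e^(4t) - C_2te^(4t) + C_2e^(4t)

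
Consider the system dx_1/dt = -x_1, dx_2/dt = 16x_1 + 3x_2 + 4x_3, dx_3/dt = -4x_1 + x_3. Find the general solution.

x_1(t) = K_3e^(-t), x_2(t) = -2K_1e^(t) + K_2e^(3t) - 6K_3e^(-t), x_3(t) = K_1e^(t) + 2K_3e^(-t)

Coefficient matrix A = [[-1, 0, 0], [16, 3, 4], [-4, 0, 1]].
det(A - λI) = 0 gives eigenvalues λ = 1, 3, -1.
For λ=1: eigenvector (0,-2,1).
For λ=3: eigenvector (0,1,0).
For λ=-1: eigenvector (1,-6,2).
General solution: K_1e^(t)(0,-2,1) + K_2e^(3t)(0,1,0) + K_3e^(-t)(1,-6,2).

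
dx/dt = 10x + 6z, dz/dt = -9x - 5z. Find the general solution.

Coefficient matrix A = [[10, 6], [-9, -5]].
Characteristic polynomial det(A - λI) = λ^2 - 5λ + 4 = 0.
Eigenvalues λ = 4, 1.
For λ=4: (A-λI) row 1 is [6, 6], so an eigenvector is (-1, 1).
For λ=1: (A-λI) row 1 is [9, 6], so an eigenvector is (-2, 3).
General solution: C_1e^(4t)(-1,1) + C_2e^(t)(-2,3).

x(t) = -C_1e^(4t) - 2C_2e^(t), z(t) = C_1e^(4t) + 3C_2e^(t)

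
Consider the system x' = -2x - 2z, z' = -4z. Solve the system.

x(t) = c_1e^(-4t) - c_2e^(-2t), z(t) = c_1e^(-4t)

Coefficient matrix A = [[-2, -2], [0, -4]].
Characteristic polynomial det(A - λI) = λ^2 + 6λ + 8 = 0.
Eigenvalues λ = -4, -2.
For λ=-4: (A-λI) row 1 is [2, -2], so an eigenvector is (1, 1).
For λ=-2: (A-λI) row 1 is [0, -2], so an eigenvector is (-1, 0).
General solution: c_1e^(-4t)(1,1) + c_2e^(-2t)(-1,0).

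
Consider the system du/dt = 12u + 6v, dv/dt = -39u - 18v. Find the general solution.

u(t) = c_1e^(-3t)sin(3t) + c_1e^(-3t)cos(3t) + c_2e^(-3t)sin(3t) - c_2e^(-3t)cos(3t), v(t) = -3c_1e^(-3t)sin(3t) - 2c_1e^(-3t)cos(3t) - 2c_2e^(-3t)sin(3t) + 3c_2e^(-3t)cos(3t)

Coefficient matrix A = [[12, 6], [-39, -18]].
Characteristic polynomial det(A - λI) = λ^2 + 6λ + 18 = 0.
Eigenvalues λ = -3 ± 3i (complex conjugate pair).
For λ=-3+3i: an eigenvector is (1,-2) - i(1,-3) = (1 - i, -2 + 3i).
A real fundamental pair from Re and Im of e^((-3+3i)t)v: X_1 = e^(-3t)(cos(3t)·(1,-2) + sin(3t)·(1,-3)), X_2 = e^(-3t)(sin(3t)·(1,-2) - cos(3t)·(1,-3)).
General solution: c_1X_1 + c_2X_2.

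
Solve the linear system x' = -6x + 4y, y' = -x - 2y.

x(t) = 2C_1e^(-4t) + 2C_2te^(-4t) + C_2e^(-4t), y(t) = C_1e^(-4t) + C_2te^(-4t) + C_2e^(-4t)

Coefficient matrix A = [[-6, 4], [-1, -2]].
Characteristic polynomial det(A - λI) = λ^2 + 8λ + 16 = 0.
Single eigenvalue λ = -4 with algebraic multiplicity 2.
Eigenvector v = (2,1); generalized eigenvector w with (A-λI)w=v is (1,1).
General solution: e^(-4t)[C_1·v + C_2·(t·v + w)].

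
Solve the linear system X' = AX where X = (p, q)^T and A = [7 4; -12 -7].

p(t) = -2C_1e^(t) + C_2e^(-t), q(t) = 3C_1e^(t) - 2C_2e^(-t)

Coefficient matrix A = [[7, 4], [-12, -7]].
Characteristic polynomial det(A - λI) = λ^2 - 1 = 0.
Eigenvalues λ = 1, -1.
For λ=1: (A-λI) row 1 is [6, 4], so an eigenvector is (-2, 3).
For λ=-1: (A-λI) row 1 is [8, 4], so an eigenvector is (1, -2).
General solution: C_1e^(t)(-2,3) + C_2e^(-t)(1,-2).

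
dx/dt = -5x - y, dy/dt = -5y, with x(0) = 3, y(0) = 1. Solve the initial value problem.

Coefficient matrix A = [[-5, -1], [0, -5]].
Characteristic polynomial det(A - λI) = λ^2 + 10λ + 25 = 0.
Single eigenvalue λ = -5 with algebraic multiplicity 2.
Eigenvector v = (-1,0); generalized eigenvector w with (A-λI)w=v is (2,1).
General solution: e^(-5t)[K_1·v + K_2·(t·v + w)].
Applying x(0)=3, y(0)=1 gives K_1=-1, K_2=1.

x(t) = -te^(-5t) + 3e^(-5t), y(t) = e^(-5t)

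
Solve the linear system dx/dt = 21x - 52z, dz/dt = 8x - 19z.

Coefficient matrix A = [[21, -52], [8, -19]].
Characteristic polynomial det(A - λI) = λ^2 - 2λ + 17 = 0.
Eigenvalues λ = 1 ± 4i (complex conjugate pair).
For λ=1+4i: an eigenvector is (-2,-1) - i(3,1) = (-2 - 3i, -1 - i).
A real fundamental pair from Re and Im of e^((1+4i)t)v: X_1 = e^(t)(cos(4t)·(-2,-1) + sin(4t)·(3,1)), X_2 = e^(t)(sin(4t)·(-2,-1) - cos(4t)·(3,1)).
General solution: K_1X_1 + K_2X_2.

x(t) = 3K_1e^(t)sin(4t) - 2K_1e^(t)cos(4t) - 2K_2e^(t)sin(4t) - 3K_2e^(t)cos(4t), z(t) = K_1e^(t)sin(4t) - K_1e^(t)cos(4t) - K_2e^(t)sin(4t) - K_2e^(t)cos(4t)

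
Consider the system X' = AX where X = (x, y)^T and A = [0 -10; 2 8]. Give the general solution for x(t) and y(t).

Coefficient matrix A = [[0, -10], [2, 8]].
Characteristic polynomial det(A - λI) = λ^2 - 8λ + 20 = 0.
Eigenvalues λ = 4 ± 2i (complex conjugate pair).
For λ=4+2i: an eigenvector is (2,-1) - i(1,0) = (2 - i, -1).
A real fundamental pair from Re and Im of e^((4+2i)t)v: X_1 = e^(4t)(cos(2t)·(2,-1) + sin(2t)·(1,0)), X_2 = e^(4t)(sin(2t)·(2,-1) - cos(2t)·(1,0)).
General solution: K_1X_1 + K_2X_2.

x(t) = K_1e^(4t)sin(2t) + 2K_1e^(4t)cos(2t) + 2K_2e^(4t)sin(2t) - K_2e^(4t)cos(2t), y(t) = -K_1e^(4t)cos(2t) - K_2e^(4t)sin(2t)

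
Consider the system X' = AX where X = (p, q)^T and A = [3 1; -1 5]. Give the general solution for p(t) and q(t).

p(t) = K_1e^(4t) + K_2te^(4t) - K_2e^(4t), q(t) = K_1e^(4t) + K_2te^(4t)

Coefficient matrix A = [[3, 1], [-1, 5]].
Characteristic polynomial det(A - λI) = λ^2 - 8λ + 16 = 0.
Single eigenvalue λ = 4 with algebraic multiplicity 2.
Eigenvector v = (1,1); generalized eigenvector w with (A-λI)w=v is (-1,0).
General solution: e^(4t)[K_1·v + K_2·(t·v + w)].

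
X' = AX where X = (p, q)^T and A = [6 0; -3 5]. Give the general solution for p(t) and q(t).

Coefficient matrix A = [[6, 0], [-3, 5]].
Characteristic polynomial det(A - λI) = λ^2 - 11λ + 30 = 0.
Eigenvalues λ = 6, 5.
For λ=6: (A-λI) row 2 is [-3, -1], so an eigenvector is (1, -3).
For λ=5: (A-λI) row 1 is [1, 0], so an eigenvector is (0, 1).
General solution: K_1e^(6t)(1,-3) + K_2e^(5t)(0,1).

p(t) = K_1e^(6t), q(t) = -3K_1e^(6t) + K_2e^(5t)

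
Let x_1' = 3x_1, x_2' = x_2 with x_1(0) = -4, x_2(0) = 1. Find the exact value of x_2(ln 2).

2

A = [[3,0],[0,1]]; eigenvalues λ = 1, 3.
Eigenvectors: (0,1) for λ=1, (-1,0) for λ=3.
From the initial condition, c_1 = 1, c_2 = 4.
x_2(ln 2) = (1)(2^1)(1) + (4)(2^3)(0) = 2.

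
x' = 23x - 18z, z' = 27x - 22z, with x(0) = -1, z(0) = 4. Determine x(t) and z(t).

x(t) = -11e^(5t) + 10e^(-4t), z(t) = -11e^(5t) + 15e^(-4t)

Coefficient matrix A = [[23, -18], [27, -22]].
Characteristic polynomial det(A - λI) = λ^2 - λ - 20 = 0.
Eigenvalues λ = -4, 5.
For λ=-4: (A-λI) row 1 is [27, -18], so an eigenvector is (2, 3).
For λ=5: (A-λI) row 1 is [18, -18], so an eigenvector is (-1, -1).
General solution: C_1e^(-4t)(2,3) + C_2e^(5t)(-1,-1).
Applying x(0)=-1, z(0)=4 gives C_1=5, C_2=11.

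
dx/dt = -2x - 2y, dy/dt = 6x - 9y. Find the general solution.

Coefficient matrix A = [[-2, -2], [6, -9]].
Characteristic polynomial det(A - λI) = λ^2 + 11λ + 30 = 0.
Eigenvalues λ = -6, -5.
For λ=-6: (A-λI) row 1 is [4, -2], so an eigenvector is (-1, -2).
For λ=-5: (A-λI) row 1 is [3, -2], so an eigenvector is (-2, -3).
General solution: c_1e^(-6t)(-1,-2) + c_2e^(-5t)(-2,-3).

x(t) = -c_1e^(-6t) - 2c_2e^(-5t), y(t) = -2c_1e^(-6t) - 3c_2e^(-5t)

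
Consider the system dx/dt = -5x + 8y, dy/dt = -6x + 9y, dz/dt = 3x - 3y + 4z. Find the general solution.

x(t) = -4C_1e^(t) + C_2e^(3t), y(t) = -3C_1e^(t) + C_2e^(3t), z(t) = C_1e^(t) + C_3e^(4t)

Coefficient matrix A = [[-5, 8, 0], [-6, 9, 0], [3, -3, 4]].
det(A - λI) = 0 gives eigenvalues λ = 1, 3, 4.
For λ=1: eigenvector (-4,-3,1).
For λ=3: eigenvector (1,1,0).
For λ=4: eigenvector (0,0,1).
General solution: C_1e^(t)(-4,-3,1) + C_2e^(3t)(1,1,0) + C_3e^(4t)(0,0,1).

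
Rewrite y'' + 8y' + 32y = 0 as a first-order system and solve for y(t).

y(t) = c_1e^(-4t)cos(4t) + c_2e^(-4t)sin(4t)

Let x_1 = y, x_2 = y'. Then x_1' = x_2 and x_2' = -32x_1 - 8x_2.
A = [[0,1],[-32,-8]]; det(A-λI) = λ^2 + 8λ + 32.
Eigenvalues λ = -4 ± 4i.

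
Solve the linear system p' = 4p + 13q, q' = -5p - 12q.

p(t) = -3c_1e^(-4t)sin(t) - 2c_1e^(-4t)cos(t) - 2c_2e^(-4t)sin(t) + 3c_2e^(-4t)cos(t), q(t) = 2c_1e^(-4t)sin(t) + c_1e^(-4t)cos(t) + c_2e^(-4t)sin(t) - 2c_2e^(-4t)cos(t)

Coefficient matrix A = [[4, 13], [-5, -12]].
Characteristic polynomial det(A - λI) = λ^2 + 8λ + 17 = 0.
Eigenvalues λ = -4 ± i (complex conjugate pair).
For λ=-4+i: an eigenvector is (-2,1) - i(-3,2) = (-2 + 3i, 1 - 2i).
A real fundamental pair from Re and Im of e^((-4+i)t)v: X_1 = e^(-4t)(cos(t)·(-2,1) + sin(t)·(-3,2)), X_2 = e^(-4t)(sin(t)·(-2,1) - cos(t)·(-3,2)).
General solution: c_1X_1 + c_2X_2.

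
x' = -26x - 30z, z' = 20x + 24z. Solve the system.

x(t) = -3C_1e^(-6t) - C_2e^(4t), z(t) = 2C_1e^(-6t) + C_2e^(4t)

Coefficient matrix A = [[-26, -30], [20, 24]].
Characteristic polynomial det(A - λI) = λ^2 + 2λ - 24 = 0.
Eigenvalues λ = -6, 4.
For λ=-6: (A-λI) row 1 is [-20, -30], so an eigenvector is (-3, 2).
For λ=4: (A-λI) row 1 is [-30, -30], so an eigenvector is (-1, 1).
General solution: C_1e^(-6t)(-3,2) + C_2e^(4t)(-1,1).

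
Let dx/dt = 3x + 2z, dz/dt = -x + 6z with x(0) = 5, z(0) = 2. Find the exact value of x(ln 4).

A = [[3,2],[-1,6]]; eigenvalues λ = 4, 5.
Eigenvectors: (-2,-1) for λ=4, (-1,-1) for λ=5.
From the initial condition, c_1 = -3, c_2 = 1.
x(ln 4) = (-3)(4^4)(-2) + (1)(4^5)(-1) = 512.

512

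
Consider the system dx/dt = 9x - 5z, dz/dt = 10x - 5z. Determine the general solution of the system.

Coefficient matrix A = [[9, -5], [10, -5]].
Characteristic polynomial det(A - λI) = λ^2 - 4λ + 5 = 0.
Eigenvalues λ = 2 ± i (complex conjugate pair).
For λ=2+i: an eigenvector is (-2,-3) - i(1,1) = (-2 - i, -3 - i).
A real fundamental pair from Re and Im of e^((2+i)t)v: X_1 = e^(2t)(cos(t)·(-2,-3) + sin(t)·(1,1)), X_2 = e^(2t)(sin(t)·(-2,-3) - cos(t)·(1,1)).
General solution: C_1X_1 + C_2X_2.

x(t) = C_1e^(2t)sin(t) - 2C_1e^(2t)cos(t) - 2C_2e^(2t)sin(t) - C_2e^(2t)cos(t), z(t) = C_1e^(2t)sin(t) - 3C_1e^(2t)cos(t) - 3C_2e^(2t)sin(t) - C_2e^(2t)cos(t)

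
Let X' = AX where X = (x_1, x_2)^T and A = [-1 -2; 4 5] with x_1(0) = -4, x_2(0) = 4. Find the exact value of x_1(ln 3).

-12

A = [[-1,-2],[4,5]]; eigenvalues λ = 3, 1.
Eigenvectors: (1,-2) for λ=3, (-1,1) for λ=1.
From the initial condition, c_1 = 0, c_2 = 4.
x_1(ln 3) = (0)(3^3)(1) + (4)(3^1)(-1) = -12.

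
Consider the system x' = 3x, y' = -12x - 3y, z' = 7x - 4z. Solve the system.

Coefficient matrix A = [[3, 0, 0], [-12, -3, 0], [7, 0, -4]].
det(A - λI) = 0 gives eigenvalues λ = -3, 3, -4.
For λ=-3: eigenvector (0,1,0).
For λ=3: eigenvector (1,-2,1).
For λ=-4: eigenvector (0,0,1).
General solution: C_1e^(-3t)(0,1,0) + C_2e^(3t)(1,-2,1) + C_3e^(-4t)(0,0,1).

x(t) = C_2e^(3t), y(t) = C_1e^(-3t) - 2C_2e^(3t), z(t) = C_2e^(3t) + C_3e^(-4t)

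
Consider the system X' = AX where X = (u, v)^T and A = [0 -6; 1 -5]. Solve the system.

Coefficient matrix A = [[0, -6], [1, -5]].
Characteristic polynomial det(A - λI) = λ^2 + 5λ + 6 = 0.
Eigenvalues λ = -2, -3.
For λ=-2: (A-λI) row 1 is [2, -6], so an eigenvector is (3, 1).
For λ=-3: (A-λI) row 1 is [3, -6], so an eigenvector is (2, 1).
General solution: K_1e^(-2t)(3,1) + K_2e^(-3t)(2,1).

u(t) = 3K_1e^(-2t) + 2K_2e^(-3t), v(t) = K_1e^(-2t) + K_2e^(-3t)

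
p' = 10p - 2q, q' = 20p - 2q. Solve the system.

p(t) = c_1e^(4t)sin(2t) - c_2e^(4t)cos(2t), q(t) = 3c_1e^(4t)sin(2t) - c_1e^(4t)cos(2t) - c_2e^(4t)sin(2t) - 3c_2e^(4t)cos(2t)

Coefficient matrix A = [[10, -2], [20, -2]].
Characteristic polynomial det(A - λI) = λ^2 - 8λ + 20 = 0.
Eigenvalues λ = 4 ± 2i (complex conjugate pair).
For λ=4+2i: an eigenvector is (0,-1) - i(1,3) = (0 - i, -1 - 3i).
A real fundamental pair from Re and Im of e^((4+2i)t)v: X_1 = e^(4t)(cos(2t)·(0,-1) + sin(2t)·(1,3)), X_2 = e^(4t)(sin(2t)·(0,-1) - cos(2t)·(1,3)).
General solution: c_1X_1 + c_2X_2.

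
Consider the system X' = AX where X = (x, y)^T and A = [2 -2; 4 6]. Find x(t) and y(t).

x(t) = -K_1e^(4t)cos(2t) - K_2e^(4t)sin(2t), y(t) = -K_1e^(4t)sin(2t) + K_1e^(4t)cos(2t) + K_2e^(4t)sin(2t) + K_2e^(4t)cos(2t)

Coefficient matrix A = [[2, -2], [4, 6]].
Characteristic polynomial det(A - λI) = λ^2 - 8λ + 20 = 0.
Eigenvalues λ = 4 ± 2i (complex conjugate pair).
For λ=4+2i: an eigenvector is (-1,1) - i(0,-1) = (-1, 1 + i).
A real fundamental pair from Re and Im of e^((4+2i)t)v: X_1 = e^(4t)(cos(2t)·(-1,1) + sin(2t)·(0,-1)), X_2 = e^(4t)(sin(2t)·(-1,1) - cos(2t)·(0,-1)).
General solution: K_1X_1 + K_2X_2.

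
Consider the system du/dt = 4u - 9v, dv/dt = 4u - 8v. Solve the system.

Coefficient matrix A = [[4, -9], [4, -8]].
Characteristic polynomial det(A - λI) = λ^2 + 4λ + 4 = 0.
Single eigenvalue λ = -2 with algebraic multiplicity 2.
Eigenvector v = (-3,-2); generalized eigenvector w with (A-λI)w=v is (-2,-1).
General solution: e^(-2t)[K_1·v + K_2·(t·v + w)].

u(t) = -3K_1e^(-2t) - 3K_2te^(-2t) - 2K_2e^(-2t), v(t) = -2K_1e^(-2t) - 2K_2te^(-2t) - K_2e^(-2t)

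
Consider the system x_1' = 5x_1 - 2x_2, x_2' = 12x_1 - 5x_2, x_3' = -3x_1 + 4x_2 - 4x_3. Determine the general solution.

Coefficient matrix A = [[5, -2, 0], [12, -5, 0], [-3, 4, -4]].
det(A - λI) = 0 gives eigenvalues λ = -1, 1, -4.
For λ=-1: eigenvector (1,3,3).
For λ=1: eigenvector (-1,-2,-1).
For λ=-4: eigenvector (0,0,1).
General solution: K_1e^(-t)(1,3,3) + K_2e^(t)(-1,-2,-1) + K_3e^(-4t)(0,0,1).

x_1(t) = K_1e^(-t) - K_2e^(t), x_2(t) = 3K_1e^(-t) - 2K_2e^(t), x_3(t) = 3K_1e^(-t) - K_2e^(t) + K_3e^(-4t)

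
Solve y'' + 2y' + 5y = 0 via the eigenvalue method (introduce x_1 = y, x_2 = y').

y(t) = c_1e^(-t)cos(2t) + c_2e^(-t)sin(2t)

Let x_1 = y, x_2 = y'. Then x_1' = x_2 and x_2' = -5x_1 - 2x_2.
A = [[0,1],[-5,-2]]; det(A-λI) = λ^2 + 2λ + 5.
Eigenvalues λ = -1 ± 2i.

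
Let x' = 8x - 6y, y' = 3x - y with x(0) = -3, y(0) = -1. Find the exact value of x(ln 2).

-124

A = [[8,-6],[3,-1]]; eigenvalues λ = 2, 5.
Eigenvectors: (-1,-1) for λ=2, (-2,-1) for λ=5.
From the initial condition, c_1 = -1, c_2 = 2.
x(ln 2) = (-1)(2^2)(-1) + (2)(2^5)(-2) = -124.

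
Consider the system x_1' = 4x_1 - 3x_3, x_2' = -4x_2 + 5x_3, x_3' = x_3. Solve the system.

x_1(t) = C_1e^(4t) + C_3e^(t), x_2(t) = C_2e^(-4t) + C_3e^(t), x_3(t) = C_3e^(t)

Coefficient matrix A = [[4, 0, -3], [0, -4, 5], [0, 0, 1]].
det(A - λI) = 0 gives eigenvalues λ = 4, -4, 1.
For λ=4: eigenvector (1,0,0).
For λ=-4: eigenvector (0,1,0).
For λ=1: eigenvector (1,1,1).
General solution: C_1e^(4t)(1,0,0) + C_2e^(-4t)(0,1,0) + C_3e^(t)(1,1,1).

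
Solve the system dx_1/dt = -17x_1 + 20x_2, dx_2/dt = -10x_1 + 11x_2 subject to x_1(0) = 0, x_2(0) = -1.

x_1(t) = -10e^(-3t)sin(2t), x_2(t) = -7e^(-3t)sin(2t) - e^(-3t)cos(2t)

Coefficient matrix A = [[-17, 20], [-10, 11]].
Characteristic polynomial det(A - λI) = λ^2 + 6λ + 13 = 0.
Eigenvalues λ = -3 ± 2i (complex conjugate pair).
For λ=-3+2i: an eigenvector is (-1,-1) - i(-3,-2) = (-1 + 3i, -1 + 2i).
A real fundamental pair from Re and Im of e^((-3+2i)t)v: X_1 = e^(-3t)(cos(2t)·(-1,-1) + sin(2t)·(-3,-2)), X_2 = e^(-3t)(sin(2t)·(-1,-1) - cos(2t)·(-3,-2)).
General solution: c_1X_1 + c_2X_2.
Applying x_1(0)=0, x_2(0)=-1 gives c_1=3, c_2=1.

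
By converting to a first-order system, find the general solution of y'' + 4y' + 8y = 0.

Let x_1 = y, x_2 = y'. Then x_1' = x_2 and x_2' = -8x_1 - 4x_2.
A = [[0,1],[-8,-4]]; det(A-λI) = λ^2 + 4λ + 8.
Eigenvalues λ = -2 ± 2i.

y(t) = K_1e^(-2t)cos(2t) + K_2e^(-2t)sin(2t)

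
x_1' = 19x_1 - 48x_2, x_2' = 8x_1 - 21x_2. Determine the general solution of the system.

x_1(t) = 2K_1e^(-5t) - 3K_2e^(3t), x_2(t) = K_1e^(-5t) - K_2e^(3t)

Coefficient matrix A = [[19, -48], [8, -21]].
Characteristic polynomial det(A - λI) = λ^2 + 2λ - 15 = 0.
Eigenvalues λ = -5, 3.
For λ=-5: (A-λI) row 1 is [24, -48], so an eigenvector is (2, 1).
For λ=3: (A-λI) row 1 is [16, -48], so an eigenvector is (-3, -1).
General solution: K_1e^(-5t)(2,1) + K_2e^(3t)(-3,-1).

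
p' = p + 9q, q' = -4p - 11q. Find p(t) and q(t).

p(t) = -3c_1e^(-5t) - 3c_2te^(-5t) + c_2e^(-5t), q(t) = 2c_1e^(-5t) + 2c_2te^(-5t) - c_2e^(-5t)

Coefficient matrix A = [[1, 9], [-4, -11]].
Characteristic polynomial det(A - λI) = λ^2 + 10λ + 25 = 0.
Single eigenvalue λ = -5 with algebraic multiplicity 2.
Eigenvector v = (-3,2); generalized eigenvector w with (A-λI)w=v is (1,-1).
General solution: e^(-5t)[c_1·v + c_2·(t·v + w)].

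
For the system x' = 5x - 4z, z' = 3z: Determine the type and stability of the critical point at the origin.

A = [[5,-4],[0,3]]; det(A-λI) = λ^2 - 8λ + 15.
λ = 3, 5: both positive.

unstable node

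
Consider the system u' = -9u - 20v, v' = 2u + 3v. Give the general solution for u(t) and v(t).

Coefficient matrix A = [[-9, -20], [2, 3]].
Characteristic polynomial det(A - λI) = λ^2 + 6λ + 13 = 0.
Eigenvalues λ = -3 ± 2i (complex conjugate pair).
For λ=-3+2i: an eigenvector is (3,-1) - i(1,0) = (3 - i, -1).
A real fundamental pair from Re and Im of e^((-3+2i)t)v: X_1 = e^(-3t)(cos(2t)·(3,-1) + sin(2t)·(1,0)), X_2 = e^(-3t)(sin(2t)·(3,-1) - cos(2t)·(1,0)).
General solution: c_1X_1 + c_2X_2.

u(t) = c_1e^(-3t)sin(2t) + 3c_1e^(-3t)cos(2t) + 3c_2e^(-3t)sin(2t) - c_2e^(-3t)cos(2t), v(t) = -c_1e^(-3t)cos(2t) - c_2e^(-3t)sin(2t)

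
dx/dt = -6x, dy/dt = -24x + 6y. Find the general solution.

Coefficient matrix A = [[-6, 0], [-24, 6]].
Characteristic polynomial det(A - λI) = λ^2 - 36 = 0.
Eigenvalues λ = 6, -6.
For λ=6: (A-λI) row 1 is [-12, 0], so an eigenvector is (0, 1).
For λ=-6: (A-λI) row 2 is [-24, 12], so an eigenvector is (-1, -2).
General solution: c_1e^(6t)(0,1) + c_2e^(-6t)(-1,-2).

x(t) = -c_2e^(-6t), y(t) = c_1e^(6t) - 2c_2e^(-6t)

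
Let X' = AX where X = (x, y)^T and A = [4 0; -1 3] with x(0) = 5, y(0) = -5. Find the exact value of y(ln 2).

A = [[4,0],[-1,3]]; eigenvalues λ = 3, 4.
Eigenvectors: (0,-1) for λ=3, (-1,1) for λ=4.
From the initial condition, c_1 = 0, c_2 = -5.
y(ln 2) = (0)(2^3)(-1) + (-5)(2^4)(1) = -80.

-80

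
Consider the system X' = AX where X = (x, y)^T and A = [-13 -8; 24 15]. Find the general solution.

Coefficient matrix A = [[-13, -8], [24, 15]].
Characteristic polynomial det(A - λI) = λ^2 - 2λ - 3 = 0.
Eigenvalues λ = -1, 3.
For λ=-1: (A-λI) row 1 is [-12, -8], so an eigenvector is (2, -3).
For λ=3: (A-λI) row 1 is [-16, -8], so an eigenvector is (1, -2).
General solution: C_1e^(-t)(2,-3) + C_2e^(3t)(1,-2).

x(t) = 2C_1e^(-t) + C_2e^(3t), y(t) = -3C_1e^(-t) - 2C_2e^(3t)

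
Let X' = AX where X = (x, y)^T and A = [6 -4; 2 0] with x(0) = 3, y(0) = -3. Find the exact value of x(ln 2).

156

A = [[6,-4],[2,0]]; eigenvalues λ = 2, 4.
Eigenvectors: (-1,-1) for λ=2, (2,1) for λ=4.
From the initial condition, c_1 = 9, c_2 = 6.
x(ln 2) = (9)(2^2)(-1) + (6)(2^4)(2) = 156.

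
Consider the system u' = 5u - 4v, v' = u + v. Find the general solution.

u(t) = -2c_1e^(3t) - 2c_2te^(3t) - 3c_2e^(3t), v(t) = -c_1e^(3t) - c_2te^(3t) - c_2e^(3t)

Coefficient matrix A = [[5, -4], [1, 1]].
Characteristic polynomial det(A - λI) = λ^2 - 6λ + 9 = 0.
Single eigenvalue λ = 3 with algebraic multiplicity 2.
Eigenvector v = (-2,-1); generalized eigenvector w with (A-λI)w=v is (-3,-1).
General solution: e^(3t)[c_1·v + c_2·(t·v + w)].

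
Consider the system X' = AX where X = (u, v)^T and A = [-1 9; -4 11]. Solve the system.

u(t) = -3C_1e^(5t) - 3C_2te^(5t) - C_2e^(5t), v(t) = -2C_1e^(5t) - 2C_2te^(5t) - C_2e^(5t)

Coefficient matrix A = [[-1, 9], [-4, 11]].
Characteristic polynomial det(A - λI) = λ^2 - 10λ + 25 = 0.
Single eigenvalue λ = 5 with algebraic multiplicity 2.
Eigenvector v = (-3,-2); generalized eigenvector w with (A-λI)w=v is (-1,-1).
General solution: e^(5t)[C_1·v + C_2·(t·v + w)].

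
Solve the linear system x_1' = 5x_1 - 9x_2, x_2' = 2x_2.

Coefficient matrix A = [[5, -9], [0, 2]].
Characteristic polynomial det(A - λI) = λ^2 - 7λ + 10 = 0.
Eigenvalues λ = 2, 5.
For λ=2: (A-λI) row 1 is [3, -9], so an eigenvector is (3, 1).
For λ=5: (A-λI) row 1 is [0, -9], so an eigenvector is (1, 0).
General solution: C_1e^(2t)(3,1) + C_2e^(5t)(1,0).

x_1(t) = 3C_1e^(2t) + C_2e^(5t), x_2(t) = C_1e^(2t)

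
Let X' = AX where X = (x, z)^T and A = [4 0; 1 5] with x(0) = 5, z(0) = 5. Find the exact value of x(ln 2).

80

A = [[4,0],[1,5]]; eigenvalues λ = 4, 5.
Eigenvectors: (1,-1) for λ=4, (0,1) for λ=5.
From the initial condition, c_1 = 5, c_2 = 10.
x(ln 2) = (5)(2^4)(1) + (10)(2^5)(0) = 80.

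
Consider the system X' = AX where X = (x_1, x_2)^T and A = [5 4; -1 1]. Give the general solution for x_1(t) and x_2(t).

x_1(t) = -2c_1e^(3t) - 2c_2te^(3t) + c_2e^(3t), x_2(t) = c_1e^(3t) + c_2te^(3t) - c_2e^(3t)

Coefficient matrix A = [[5, 4], [-1, 1]].
Characteristic polynomial det(A - λI) = λ^2 - 6λ + 9 = 0.
Single eigenvalue λ = 3 with algebraic multiplicity 2.
Eigenvector v = (-2,1); generalized eigenvector w with (A-λI)w=v is (1,-1).
General solution: e^(3t)[c_1·v + c_2·(t·v + w)].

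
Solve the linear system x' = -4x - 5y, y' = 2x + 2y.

Coefficient matrix A = [[-4, -5], [2, 2]].
Characteristic polynomial det(A - λI) = λ^2 + 2λ + 2 = 0.
Eigenvalues λ = -1 ± i (complex conjugate pair).
For λ=-1+i: an eigenvector is (-1,1) - i(-2,1) = (-1 + 2i, 1 - i).
A real fundamental pair from Re and Im of e^((-1+i)t)v: X_1 = e^(-t)(cos(t)·(-1,1) + sin(t)·(-2,1)), X_2 = e^(-t)(sin(t)·(-1,1) - cos(t)·(-2,1)).
General solution: K_1X_1 + K_2X_2.

x(t) = -2K_1e^(-t)sin(t) - K_1e^(-t)cos(t) - K_2e^(-t)sin(t) + 2K_2e^(-t)cos(t), y(t) = K_1e^(-t)sin(t) + K_1e^(-t)cos(t) + K_2e^(-t)sin(t) - K_2e^(-t)cos(t)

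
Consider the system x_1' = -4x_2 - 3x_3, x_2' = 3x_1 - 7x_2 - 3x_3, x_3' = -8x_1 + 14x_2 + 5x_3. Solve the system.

x_1(t) = K_1e^(-3t) + K_2e^(-t) - K_3e^(2t), x_2(t) = K_2e^(-t) - K_3e^(2t), x_3(t) = K_1e^(-3t) - K_2e^(-t) + 2K_3e^(2t)

Coefficient matrix A = [[0, -4, -3], [3, -7, -3], [-8, 14, 5]].
det(A - λI) = 0 gives eigenvalues λ = -3, -1, 2.
For λ=-3: eigenvector (1,0,1).
For λ=-1: eigenvector (1,1,-1).
For λ=2: eigenvector (-1,-1,2).
General solution: K_1e^(-3t)(1,0,1) + K_2e^(-t)(1,1,-1) + K_3e^(2t)(-1,-1,2).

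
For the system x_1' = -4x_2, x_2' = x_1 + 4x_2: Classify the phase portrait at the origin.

unstable improper node

A = [[0,-4],[1,4]]; det(A-λI) = λ^2 - 4λ + 4.
repeated λ = 2 with a single eigenvector.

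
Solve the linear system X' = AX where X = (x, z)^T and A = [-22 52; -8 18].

x(t) = -2C_1e^(-2t)sin(4t) + 3C_1e^(-2t)cos(4t) + 3C_2e^(-2t)sin(4t) + 2C_2e^(-2t)cos(4t), z(t) = -C_1e^(-2t)sin(4t) + C_1e^(-2t)cos(4t) + C_2e^(-2t)sin(4t) + C_2e^(-2t)cos(4t)

Coefficient matrix A = [[-22, 52], [-8, 18]].
Characteristic polynomial det(A - λI) = λ^2 + 4λ + 20 = 0.
Eigenvalues λ = -2 ± 4i (complex conjugate pair).
For λ=-2+4i: an eigenvector is (3,1) - i(-2,-1) = (3 + 2i, 1 + i).
A real fundamental pair from Re and Im of e^((-2+4i)t)v: X_1 = e^(-2t)(cos(4t)·(3,1) + sin(4t)·(-2,-1)), X_2 = e^(-2t)(sin(4t)·(3,1) - cos(4t)·(-2,-1)).
General solution: C_1X_1 + C_2X_2.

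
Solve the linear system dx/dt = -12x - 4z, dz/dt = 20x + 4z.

Coefficient matrix A = [[-12, -4], [20, 4]].
Characteristic polynomial det(A - λI) = λ^2 + 8λ + 32 = 0.
Eigenvalues λ = -4 ± 4i (complex conjugate pair).
For λ=-4+4i: an eigenvector is (1,-2) - i(0,1) = (1, -2 - i).
A real fundamental pair from Re and Im of e^((-4+4i)t)v: X_1 = e^(-4t)(cos(4t)·(1,-2) + sin(4t)·(0,1)), X_2 = e^(-4t)(sin(4t)·(1,-2) - cos(4t)·(0,1)).
General solution: C_1X_1 + C_2X_2.

x(t) = C_1e^(-4t)cos(4t) + C_2e^(-4t)sin(4t), z(t) = C_1e^(-4t)sin(4t) - 2C_1e^(-4t)cos(4t) - 2C_2e^(-4t)sin(4t) - C_2e^(-4t)cos(4t)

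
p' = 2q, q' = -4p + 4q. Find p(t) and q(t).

Coefficient matrix A = [[0, 2], [-4, 4]].
Characteristic polynomial det(A - λI) = λ^2 - 4λ + 8 = 0.
Eigenvalues λ = 2 ± 2i (complex conjugate pair).
For λ=2+2i: an eigenvector is (-1,-1) - i(0,1) = (-1, -1 - i).
A real fundamental pair from Re and Im of e^((2+2i)t)v: X_1 = e^(2t)(cos(2t)·(-1,-1) + sin(2t)·(0,1)), X_2 = e^(2t)(sin(2t)·(-1,-1) - cos(2t)·(0,1)).
General solution: c_1X_1 + c_2X_2.

p(t) = -c_1e^(2t)cos(2t) - c_2e^(2t)sin(2t), q(t) = c_1e^(2t)sin(2t) - c_1e^(2t)cos(2t) - c_2e^(2t)sin(2t) - c_2e^(2t)cos(2t)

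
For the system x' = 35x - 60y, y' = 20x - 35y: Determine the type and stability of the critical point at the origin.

A = [[35,-60],[20,-35]]; det(A-λI) = λ^2 - 25.
λ = 5, -5: opposite signs.

saddle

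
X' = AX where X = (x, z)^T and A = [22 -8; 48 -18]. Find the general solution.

Coefficient matrix A = [[22, -8], [48, -18]].
Characteristic polynomial det(A - λI) = λ^2 - 4λ - 12 = 0.
Eigenvalues λ = 6, -2.
For λ=6: (A-λI) row 1 is [16, -8], so an eigenvector is (1, 2).
For λ=-2: (A-λI) row 1 is [24, -8], so an eigenvector is (1, 3).
General solution: K_1e^(6t)(1,2) + K_2e^(-2t)(1,3).

x(t) = K_1e^(6t) + K_2e^(-2t), z(t) = 2K_1e^(6t) + 3K_2e^(-2t)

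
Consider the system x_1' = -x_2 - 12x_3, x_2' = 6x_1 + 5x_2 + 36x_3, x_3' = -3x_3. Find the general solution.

x_1(t) = c_1e^(2t) - c_2e^(3t) + 2c_3e^(-3t), x_2(t) = -2c_1e^(2t) + 3c_2e^(3t) - 6c_3e^(-3t), x_3(t) = c_3e^(-3t)

Coefficient matrix A = [[0, -1, -12], [6, 5, 36], [0, 0, -3]].
det(A - λI) = 0 gives eigenvalues λ = 2, 3, -3.
For λ=2: eigenvector (1,-2,0).
For λ=3: eigenvector (-1,3,0).
For λ=-3: eigenvector (2,-6,1).
General solution: c_1e^(2t)(1,-2,0) + c_2e^(3t)(-1,3,0) + c_3e^(-3t)(2,-6,1).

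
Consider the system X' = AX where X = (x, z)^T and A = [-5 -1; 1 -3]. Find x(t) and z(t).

Coefficient matrix A = [[-5, -1], [1, -3]].
Characteristic polynomial det(A - λI) = λ^2 + 8λ + 16 = 0.
Single eigenvalue λ = -4 with algebraic multiplicity 2.
Eigenvector v = (-1,1); generalized eigenvector w with (A-λI)w=v is (2,-1).
General solution: e^(-4t)[C_1·v + C_2·(t·v + w)].

x(t) = -C_1e^(-4t) - C_2te^(-4t) + 2C_2e^(-4t), z(t) = C_1e^(-4t) + C_2te^(-4t) - C_2e^(-4t)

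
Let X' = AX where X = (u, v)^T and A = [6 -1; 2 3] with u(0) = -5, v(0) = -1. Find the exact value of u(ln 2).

A = [[6,-1],[2,3]]; eigenvalues λ = 5, 4.
Eigenvectors: (1,1) for λ=5, (-1,-2) for λ=4.
From the initial condition, c_1 = -9, c_2 = -4.
u(ln 2) = (-9)(2^5)(1) + (-4)(2^4)(-1) = -224.

-224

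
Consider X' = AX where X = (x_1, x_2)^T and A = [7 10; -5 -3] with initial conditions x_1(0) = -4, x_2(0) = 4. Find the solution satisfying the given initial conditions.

x_1(t) = 4e^(2t)sin(5t) - 4e^(2t)cos(5t), x_2(t) = 4e^(2t)cos(5t)

Coefficient matrix A = [[7, 10], [-5, -3]].
Characteristic polynomial det(A - λI) = λ^2 - 4λ + 29 = 0.
Eigenvalues λ = 2 ± 5i (complex conjugate pair).
For λ=2+5i: an eigenvector is (1,-1) - i(-1,0) = (1 + i, -1).
A real fundamental pair from Re and Im of e^((2+5i)t)v: X_1 = e^(2t)(cos(5t)·(1,-1) + sin(5t)·(-1,0)), X_2 = e^(2t)(sin(5t)·(1,-1) - cos(5t)·(-1,0)).
General solution: C_1X_1 + C_2X_2.
Applying x_1(0)=-4, x_2(0)=4 gives C_1=-4, C_2=0.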